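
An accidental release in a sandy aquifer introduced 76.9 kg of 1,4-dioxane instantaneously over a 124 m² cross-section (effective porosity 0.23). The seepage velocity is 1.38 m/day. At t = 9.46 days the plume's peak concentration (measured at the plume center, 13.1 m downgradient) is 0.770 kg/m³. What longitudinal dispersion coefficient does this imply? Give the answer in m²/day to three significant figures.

At the plume center C_max = M/(n_e·A·√(4πDt)), so D = M²/(4πt·(n_e·A·C_max)²).
n_e·A·C_max = 0.23 × 124 × 0.770 = 21.96 kg/m.
D = 76.9²/(4π × 9.46 × 21.96²) = 0.103 m²/day.

0.103 m²/day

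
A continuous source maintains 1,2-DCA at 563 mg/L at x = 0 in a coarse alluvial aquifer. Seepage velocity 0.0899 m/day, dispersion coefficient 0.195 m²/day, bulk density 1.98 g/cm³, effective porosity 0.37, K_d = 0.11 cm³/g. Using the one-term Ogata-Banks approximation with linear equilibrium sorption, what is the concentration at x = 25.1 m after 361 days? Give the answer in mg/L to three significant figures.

174 mg/L

Retardation factor R = 1 + ρ_b·K_d/n = 1 + 1.98 × 0.11/0.37 = 1.589.
Sorption retards both mechanisms: v_R = v/R = 0.05658 m/day, D_R = D/R = 0.1227 m²/day.
v_R·t = 0.05658 × 361 = 20.42538 m; 2√(D_R t) = 13.31 m; argument = (25.1 − 20.42538)/13.31 = 0.3512.
C = C₀ × ½·erfc(0.3512) = 563 × 0.3097 = 174 mg/L.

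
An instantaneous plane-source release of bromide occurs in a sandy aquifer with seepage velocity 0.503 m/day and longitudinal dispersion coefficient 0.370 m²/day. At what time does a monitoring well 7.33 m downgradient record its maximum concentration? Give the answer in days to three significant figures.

For the 1D instantaneous-source solution, setting ∂C/∂t = 0 at fixed x gives v²t² + 2Dt − x² = 0, so t = (√(D² + v²x²) − D)/v².
√(D² + v²x²) = √(0.370² + 0.503² × 7.33²) = 3.706; v² = 0.253009.
t = (3.706 − 0.370)/0.253009 = 13.2 days (vs. the pure-advection estimate x/v = 14.6 d).

13.2 days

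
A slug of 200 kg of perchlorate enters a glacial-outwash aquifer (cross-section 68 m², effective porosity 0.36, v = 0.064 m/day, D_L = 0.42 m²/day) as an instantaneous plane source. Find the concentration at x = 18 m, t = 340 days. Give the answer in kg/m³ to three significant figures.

0.188 kg/m³

For an instantaneous plane source, C(x,t) = M/(n_e·A·√(4πDt)) · exp(−(x−vt)²/(4Dt)), with n_e·A the pore (flow) area.
Plume center vt = 0.064 × 340 = 21.76 m, so the well at 18 m is 3.76 m upgradient of the peak.
√(4πDt) = 42.36 m, giving peak height M/(n_e·A·√(4πDt)) = 200/(0.36 × 68 × 42.36) = 0.1929 kg/m³.
(x−vt)²/(4Dt) = (-3.76)²/(4 × 0.42 × 340) = 0.02475; exp(−0.02475) = 0.9756.
C = 0.1929 × 0.9756 = 0.188 kg/m³.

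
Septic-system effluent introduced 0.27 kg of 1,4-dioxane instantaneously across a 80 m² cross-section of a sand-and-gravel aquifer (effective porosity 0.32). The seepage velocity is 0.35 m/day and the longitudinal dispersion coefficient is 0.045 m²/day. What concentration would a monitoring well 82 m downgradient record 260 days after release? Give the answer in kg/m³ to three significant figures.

0.000154 kg/m³

For an instantaneous plane source, C(x,t) = M/(n_e·A·√(4πDt)) · exp(−(x−vt)²/(4Dt)), with n_e·A the pore (flow) area.
Plume center vt = 0.35 × 260 = 91 m, so the well at 82 m is 9 m upgradient of the peak.
√(4πDt) = 12.13 m, giving peak height M/(n_e·A·√(4πDt)) = 0.27/(0.32 × 80 × 12.13) = 0.0008695 kg/m³.
(x−vt)²/(4Dt) = (-9)²/(4 × 0.045 × 260) = 1.731; exp(−1.731) = 0.1771.
C = 0.0008695 × 0.1771 = 0.000154 kg/m³.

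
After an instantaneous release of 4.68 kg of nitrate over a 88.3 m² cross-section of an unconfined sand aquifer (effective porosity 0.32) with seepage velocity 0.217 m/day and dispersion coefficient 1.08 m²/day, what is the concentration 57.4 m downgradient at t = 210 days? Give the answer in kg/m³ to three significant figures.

0.00266 kg/m³

For an instantaneous plane source, C(x,t) = M/(n_e·A·√(4πDt)) · exp(−(x−vt)²/(4Dt)), with n_e·A the pore (flow) area.
Plume center vt = 0.217 × 210 = 45.57 m, so the well at 57.4 m is 11.83 m downgradient of the peak.
√(4πDt) = 53.39 m, giving peak height M/(n_e·A·√(4πDt)) = 4.68/(0.32 × 88.3 × 53.39) = 0.003102 kg/m³.
(x−vt)²/(4Dt) = (11.83)²/(4 × 1.08 × 210) = 0.1543; exp(−0.1543) = 0.8570.
C = 0.003102 × 0.8570 = 0.00266 kg/m³.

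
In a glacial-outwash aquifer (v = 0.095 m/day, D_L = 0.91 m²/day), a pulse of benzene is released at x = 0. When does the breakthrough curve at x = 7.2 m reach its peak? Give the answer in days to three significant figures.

For the 1D instantaneous-source solution, setting ∂C/∂t = 0 at fixed x gives v²t² + 2Dt − x² = 0, so t = (√(D² + v²x²) − D)/v².
√(D² + v²x²) = √(0.91² + 0.095² × 7.2²) = 1.138; v² = 0.009025.
t = (1.138 − 0.91)/0.009025 = 25.3 days (vs. the pure-advection estimate x/v = 75.8 d).

25.3 days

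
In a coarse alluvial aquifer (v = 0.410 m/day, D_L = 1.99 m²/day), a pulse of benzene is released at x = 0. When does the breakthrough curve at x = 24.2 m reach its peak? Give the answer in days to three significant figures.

For the 1D instantaneous-source solution, setting ∂C/∂t = 0 at fixed x gives v²t² + 2Dt − x² = 0, so t = (√(D² + v²x²) − D)/v².
√(D² + v²x²) = √(1.99² + 0.410² × 24.2²) = 10.12; v² = 0.1681.
t = (10.12 − 1.99)/0.1681 = 48.4 days (vs. the pure-advection estimate x/v = 59.0 d).

48.4 days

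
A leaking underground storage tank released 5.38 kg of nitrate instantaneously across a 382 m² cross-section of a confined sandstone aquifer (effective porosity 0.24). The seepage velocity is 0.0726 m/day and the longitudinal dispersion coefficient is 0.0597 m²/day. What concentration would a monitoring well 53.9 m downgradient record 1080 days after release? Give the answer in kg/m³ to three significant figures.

For an instantaneous plane source, C(x,t) = M/(n_e·A·√(4πDt)) · exp(−(x−vt)²/(4Dt)), with n_e·A the pore (flow) area.
Plume center vt = 0.0726 × 1080 = 78.408 m, so the well at 53.9 m is 24.508 m upgradient of the peak.
√(4πDt) = 28.46 m, giving peak height M/(n_e·A·√(4πDt)) = 5.38/(0.24 × 382 × 28.46) = 0.002062 kg/m³.
(x−vt)²/(4Dt) = (-24.508)²/(4 × 0.0597 × 1080) = 2.329; exp(−2.329) = 0.09739.
C = 0.002062 × 0.09739 = 0.000201 kg/m³.

0.000201 kg/m³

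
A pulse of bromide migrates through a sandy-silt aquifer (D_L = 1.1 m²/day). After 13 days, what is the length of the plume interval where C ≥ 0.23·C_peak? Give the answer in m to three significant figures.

18.3 m

The plume is Gaussian with σ = √(2Dt) = √(2 × 1.1 × 13) = 5.348 m.
C/C_peak = exp(−Δx²/(2σ²)) = 0.23 ⇒ Δx = σ·√(−2 ln 0.23) = 5.348 × 1.714 = 9.166 m.
Width = 2Δx = 18.3 m.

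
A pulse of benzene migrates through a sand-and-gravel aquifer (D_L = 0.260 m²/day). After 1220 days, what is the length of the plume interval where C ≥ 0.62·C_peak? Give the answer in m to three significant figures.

The plume is Gaussian with σ = √(2Dt) = √(2 × 0.260 × 1220) = 25.19 m.
C/C_peak = exp(−Δx²/(2σ²)) = 0.62 ⇒ Δx = σ·√(−2 ln 0.62) = 25.19 × 0.9778 = 24.63 m.
Width = 2Δx = 49.3 m.

49.3 m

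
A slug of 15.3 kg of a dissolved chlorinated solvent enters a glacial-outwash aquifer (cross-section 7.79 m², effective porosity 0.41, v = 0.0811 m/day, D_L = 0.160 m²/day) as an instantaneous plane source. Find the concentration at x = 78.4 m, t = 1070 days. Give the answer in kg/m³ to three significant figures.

For an instantaneous plane source, C(x,t) = M/(n_e·A·√(4πDt)) · exp(−(x−vt)²/(4Dt)), with n_e·A the pore (flow) area.
Plume center vt = 0.0811 × 1070 = 86.777 m, so the well at 78.4 m is 8.377 m upgradient of the peak.
√(4πDt) = 46.38 m, giving peak height M/(n_e·A·√(4πDt)) = 15.3/(0.41 × 7.79 × 46.38) = 0.1033 kg/m³.
(x−vt)²/(4Dt) = (-8.377)²/(4 × 0.160 × 1070) = 0.1025; exp(−0.1025) = 0.9026.
C = 0.1033 × 0.9026 = 0.0932 kg/m³.

0.0932 kg/m³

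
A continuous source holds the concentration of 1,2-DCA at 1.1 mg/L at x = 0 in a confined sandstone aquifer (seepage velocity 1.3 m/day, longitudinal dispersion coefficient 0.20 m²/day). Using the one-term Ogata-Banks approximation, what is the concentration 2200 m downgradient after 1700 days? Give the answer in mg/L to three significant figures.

For a continuous step input, C/C₀ ≈ ½·erfc((x−vt)/(2√(Dt))).
vt = 1.3 × 1700 = 2210 m and 2√(Dt) = 2√(0.20 × 1700) = 36.88 m.
Argument (x−vt)/(2√(Dt)) = (2200 − 2210)/36.88 = -0.2711; ½·erfc(-0.2711) = 0.6493.
C = 1.1 × 0.6493 = 0.714 mg/L.

0.714 mg/L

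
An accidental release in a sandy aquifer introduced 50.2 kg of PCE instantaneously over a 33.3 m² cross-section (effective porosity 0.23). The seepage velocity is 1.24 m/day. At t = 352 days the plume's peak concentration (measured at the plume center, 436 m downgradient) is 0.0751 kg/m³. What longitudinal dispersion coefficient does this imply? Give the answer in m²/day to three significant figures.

At the plume center C_max = M/(n_e·A·√(4πDt)), so D = M²/(4πt·(n_e·A·C_max)²).
n_e·A·C_max = 0.23 × 33.3 × 0.0751 = 0.5752 kg/m.
D = 50.2²/(4π × 352 × 0.5752²) = 1.72 m²/day.

1.72 m²/day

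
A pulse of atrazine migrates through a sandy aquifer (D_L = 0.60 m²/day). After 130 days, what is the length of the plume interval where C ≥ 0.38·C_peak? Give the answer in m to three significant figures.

The plume is Gaussian with σ = √(2Dt) = √(2 × 0.60 × 130) = 12.49 m.
C/C_peak = exp(−Δx²/(2σ²)) = 0.38 ⇒ Δx = σ·√(−2 ln 0.38) = 12.49 × 1.391 = 17.37 m.
Width = 2Δx = 34.7 m.

34.7 m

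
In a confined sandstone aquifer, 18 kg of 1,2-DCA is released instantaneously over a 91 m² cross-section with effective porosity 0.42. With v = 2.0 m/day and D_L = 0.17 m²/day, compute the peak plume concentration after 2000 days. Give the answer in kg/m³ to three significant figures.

The peak of an instantaneous 1D plume sits at x = vt; there the Gaussian factor is 1 and C_max = M/(n_e·A·√(4πDt)), where n_e·A is the pore area the mass is dissolved in.
√(4πDt) = √(4π × 0.17 × 2000) = 65.36 m, so C_max = 18/(0.42 × 91 × 65.36) = 0.00721 kg/m³.

0.00721 kg/m³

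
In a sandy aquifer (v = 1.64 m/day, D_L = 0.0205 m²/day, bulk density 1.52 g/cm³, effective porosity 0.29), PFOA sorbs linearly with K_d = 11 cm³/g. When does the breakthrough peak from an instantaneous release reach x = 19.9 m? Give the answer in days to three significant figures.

Retardation factor R = 1 + ρ_b·K_d/n = 1 + 1.52 × 11/0.29 = 58.66.
Sorption retards both mechanisms: v_R = v/R = 0.02796 m/day, D_R = D/R = 0.0003495 m²/day.
Peak time from v_R²t² + 2D_R t − x² = 0: t = (√(D_R² + v_R²x²) − D_R)/v_R².
√(D_R² + v_R²x²) = √(0.0003495² + 0.02796² × 19.9²) = 0.5564; v_R² = 0.0007818.
t = (0.5564 − 0.0003495)/0.0007818 = 711 days.

711 days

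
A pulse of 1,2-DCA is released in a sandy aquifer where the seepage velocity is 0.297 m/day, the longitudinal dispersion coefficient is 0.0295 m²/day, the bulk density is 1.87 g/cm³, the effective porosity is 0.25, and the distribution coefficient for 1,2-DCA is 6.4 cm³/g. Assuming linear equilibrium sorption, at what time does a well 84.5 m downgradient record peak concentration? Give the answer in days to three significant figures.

13900 days

Retardation factor R = 1 + ρ_b·K_d/n = 1 + 1.87 × 6.4/0.25 = 48.87.
Sorption retards both mechanisms: v_R = v/R = 0.006077 m/day, D_R = D/R = 0.0006036 m²/day.
Peak time from v_R²t² + 2D_R t − x² = 0: t = (√(D_R² + v_R²x²) − D_R)/v_R².
√(D_R² + v_R²x²) = √(0.0006036² + 0.006077² × 84.5²) = 0.5135; v_R² = 3.693e-05.
t = (0.5135 − 0.0006036)/3.693e-05 = 13900 days.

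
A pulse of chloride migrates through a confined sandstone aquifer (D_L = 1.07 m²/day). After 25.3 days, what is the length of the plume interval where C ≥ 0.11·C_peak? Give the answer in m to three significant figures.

30.9 m

The plume is Gaussian with σ = √(2Dt) = √(2 × 1.07 × 25.3) = 7.358 m.
C/C_peak = exp(−Δx²/(2σ²)) = 0.11 ⇒ Δx = σ·√(−2 ln 0.11) = 7.358 × 2.101 = 15.46 m.
Width = 2Δx = 30.9 m.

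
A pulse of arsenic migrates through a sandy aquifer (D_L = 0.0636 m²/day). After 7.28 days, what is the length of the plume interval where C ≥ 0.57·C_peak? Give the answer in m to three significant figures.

2.04 m

The plume is Gaussian with σ = √(2Dt) = √(2 × 0.0636 × 7.28) = 0.9623 m.
C/C_peak = exp(−Δx²/(2σ²)) = 0.57 ⇒ Δx = σ·√(−2 ln 0.57) = 0.9623 × 1.060 = 1.020 m.
Width = 2Δx = 2.04 m.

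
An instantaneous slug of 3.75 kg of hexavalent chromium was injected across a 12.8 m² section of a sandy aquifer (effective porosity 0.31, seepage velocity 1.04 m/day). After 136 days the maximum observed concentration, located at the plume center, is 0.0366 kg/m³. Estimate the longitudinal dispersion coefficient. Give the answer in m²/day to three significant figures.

0.390 m²/day

At the plume center C_max = M/(n_e·A·√(4πDt)), so D = M²/(4πt·(n_e·A·C_max)²).
n_e·A·C_max = 0.31 × 12.8 × 0.0366 = 0.1452 kg/m.
D = 3.75²/(4π × 136 × 0.1452²) = 0.390 m²/day.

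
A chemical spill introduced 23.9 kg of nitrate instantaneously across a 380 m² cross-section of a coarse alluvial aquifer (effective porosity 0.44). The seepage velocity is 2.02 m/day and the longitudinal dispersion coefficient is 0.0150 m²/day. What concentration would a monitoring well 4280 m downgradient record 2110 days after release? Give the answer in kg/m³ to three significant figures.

For an instantaneous plane source, C(x,t) = M/(n_e·A·√(4πDt)) · exp(−(x−vt)²/(4Dt)), with n_e·A the pore (flow) area.
Plume center vt = 2.02 × 2110 = 4262.2 m, so the well at 4280 m is 17.8 m downgradient of the peak.
√(4πDt) = 19.94 m, giving peak height M/(n_e·A·√(4πDt)) = 23.9/(0.44 × 380 × 19.94) = 0.007169 kg/m³.
(x−vt)²/(4Dt) = (17.8)²/(4 × 0.0150 × 2110) = 2.503; exp(−2.503) = 0.08184.
C = 0.007169 × 0.08184 = 0.000587 kg/m³.

0.000587 kg/m³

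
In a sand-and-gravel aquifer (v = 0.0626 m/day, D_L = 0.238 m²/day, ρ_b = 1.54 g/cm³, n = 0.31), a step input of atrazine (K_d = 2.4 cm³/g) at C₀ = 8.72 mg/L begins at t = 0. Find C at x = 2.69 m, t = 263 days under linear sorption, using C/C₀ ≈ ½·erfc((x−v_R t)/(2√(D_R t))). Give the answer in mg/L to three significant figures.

Retardation factor R = 1 + ρ_b·K_d/n = 1 + 1.54 × 2.4/0.31 = 12.92.
Sorption retards both mechanisms: v_R = v/R = 0.004845 m/day, D_R = D/R = 0.01842 m²/day.
v_R·t = 0.004845 × 263 = 1.274235 m; 2√(D_R t) = 4.402 m; argument = (2.69 − 1.274235)/4.402 = 0.3216.
C = C₀ × ½·erfc(0.3216) = 8.72 × 0.3246 = 2.83 mg/L.

2.83 mg/L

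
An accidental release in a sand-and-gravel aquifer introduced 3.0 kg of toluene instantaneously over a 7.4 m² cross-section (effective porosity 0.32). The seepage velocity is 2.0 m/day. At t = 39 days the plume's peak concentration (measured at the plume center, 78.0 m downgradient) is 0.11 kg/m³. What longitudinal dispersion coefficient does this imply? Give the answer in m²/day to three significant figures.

At the plume center C_max = M/(n_e·A·√(4πDt)), so D = M²/(4πt·(n_e·A·C_max)²).
n_e·A·C_max = 0.32 × 7.4 × 0.11 = 0.2605 kg/m.
D = 3.0²/(4π × 39 × 0.2605²) = 0.271 m²/day.

0.271 m²/day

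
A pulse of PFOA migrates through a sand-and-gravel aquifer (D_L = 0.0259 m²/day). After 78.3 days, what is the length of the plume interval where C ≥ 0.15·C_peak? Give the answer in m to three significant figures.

7.85 m

The plume is Gaussian with σ = √(2Dt) = √(2 × 0.0259 × 78.3) = 2.014 m.
C/C_peak = exp(−Δx²/(2σ²)) = 0.15 ⇒ Δx = σ·√(−2 ln 0.15) = 2.014 × 1.948 = 3.923 m.
Width = 2Δx = 7.85 m.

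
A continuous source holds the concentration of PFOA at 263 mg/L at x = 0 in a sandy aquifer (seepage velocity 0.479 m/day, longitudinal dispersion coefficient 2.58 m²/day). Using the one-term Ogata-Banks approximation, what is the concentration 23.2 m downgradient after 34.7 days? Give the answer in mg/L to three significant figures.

For a continuous step input, C/C₀ ≈ ½·erfc((x−vt)/(2√(Dt))).
vt = 0.479 × 34.7 = 16.6213 m and 2√(Dt) = 2√(2.58 × 34.7) = 18.92 m.
Argument (x−vt)/(2√(Dt)) = (23.2 − 16.6213)/18.92 = 0.3477; ½·erfc(0.3477) = 0.3115.
C = 263 × 0.3115 = 81.9 mg/L.

81.9 mg/L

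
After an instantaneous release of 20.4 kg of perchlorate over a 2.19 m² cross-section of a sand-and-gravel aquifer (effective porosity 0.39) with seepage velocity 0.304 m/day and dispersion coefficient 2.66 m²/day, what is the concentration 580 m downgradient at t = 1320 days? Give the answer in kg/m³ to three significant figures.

0.0117 kg/m³

For an instantaneous plane source, C(x,t) = M/(n_e·A·√(4πDt)) · exp(−(x−vt)²/(4Dt)), with n_e·A the pore (flow) area.
Plume center vt = 0.304 × 1320 = 401.28 m, so the well at 580 m is 178.72 m downgradient of the peak.
√(4πDt) = 210.1 m, giving peak height M/(n_e·A·√(4πDt)) = 20.4/(0.39 × 2.19 × 210.1) = 0.1137 kg/m³.
(x−vt)²/(4Dt) = (178.72)²/(4 × 2.66 × 1320) = 2.274; exp(−2.274) = 0.1029.
C = 0.1137 × 0.1029 = 0.0117 kg/m³.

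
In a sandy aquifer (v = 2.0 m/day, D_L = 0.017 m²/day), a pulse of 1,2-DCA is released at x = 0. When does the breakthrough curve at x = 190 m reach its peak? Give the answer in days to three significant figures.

For the 1D instantaneous-source solution, setting ∂C/∂t = 0 at fixed x gives v²t² + 2Dt − x² = 0, so t = (√(D² + v²x²) − D)/v².
√(D² + v²x²) = √(0.017² + 2.0² × 190²) = 380.0; v² = 4.
t = (380.0 − 0.017)/4 = 95.0 days (vs. the pure-advection estimate x/v = 95.0 d).

95.0 days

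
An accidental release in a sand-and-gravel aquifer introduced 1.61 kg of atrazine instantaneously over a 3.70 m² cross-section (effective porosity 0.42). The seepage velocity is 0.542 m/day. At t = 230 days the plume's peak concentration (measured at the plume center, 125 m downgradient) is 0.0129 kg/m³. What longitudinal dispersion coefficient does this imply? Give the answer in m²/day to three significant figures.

At the plume center C_max = M/(n_e·A·√(4πDt)), so D = M²/(4πt·(n_e·A·C_max)²).
n_e·A·C_max = 0.42 × 3.70 × 0.0129 = 0.02005 kg/m.
D = 1.61²/(4π × 230 × 0.02005²) = 2.23 m²/day.

2.23 m²/day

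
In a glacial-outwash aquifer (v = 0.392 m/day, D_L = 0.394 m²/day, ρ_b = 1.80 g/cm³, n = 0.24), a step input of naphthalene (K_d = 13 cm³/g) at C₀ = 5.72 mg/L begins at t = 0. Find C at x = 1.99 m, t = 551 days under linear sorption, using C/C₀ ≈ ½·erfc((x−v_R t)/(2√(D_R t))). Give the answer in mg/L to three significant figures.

3.08 mg/L

Retardation factor R = 1 + ρ_b·K_d/n = 1 + 1.80 × 13/0.24 = 98.50.
Sorption retards both mechanisms: v_R = v/R = 0.003980 m/day, D_R = D/R = 0.004000 m²/day.
v_R·t = 0.003980 × 551 = 2.19298 m; 2√(D_R t) = 2.969 m; argument = (1.99 − 2.19298)/2.969 = -0.06837.
C = C₀ × ½·erfc(-0.06837) = 5.72 × 0.5385 = 3.08 mg/L.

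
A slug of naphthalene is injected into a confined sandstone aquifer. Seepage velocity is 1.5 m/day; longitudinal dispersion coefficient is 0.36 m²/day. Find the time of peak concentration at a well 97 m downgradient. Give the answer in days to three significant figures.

For the 1D instantaneous-source solution, setting ∂C/∂t = 0 at fixed x gives v²t² + 2Dt − x² = 0, so t = (√(D² + v²x²) − D)/v².
√(D² + v²x²) = √(0.36² + 1.5² × 97²) = 145.5; v² = 2.25.
t = (145.5 − 0.36)/2.25 = 64.5 days (vs. the pure-advection estimate x/v = 64.7 d).

64.5 days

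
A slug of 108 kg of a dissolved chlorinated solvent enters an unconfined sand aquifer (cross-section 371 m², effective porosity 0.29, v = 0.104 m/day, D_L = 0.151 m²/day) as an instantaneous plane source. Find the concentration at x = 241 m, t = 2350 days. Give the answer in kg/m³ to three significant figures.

For an instantaneous plane source, C(x,t) = M/(n_e·A·√(4πDt)) · exp(−(x−vt)²/(4Dt)), with n_e·A the pore (flow) area.
Plume center vt = 0.104 × 2350 = 244.4 m, so the well at 241 m is 3.4 m upgradient of the peak.
√(4πDt) = 66.78 m, giving peak height M/(n_e·A·√(4πDt)) = 108/(0.29 × 371 × 66.78) = 0.01503 kg/m³.
(x−vt)²/(4Dt) = (-3.4)²/(4 × 0.151 × 2350) = 0.008144; exp(−0.008144) = 0.9919.
C = 0.01503 × 0.9919 = 0.0149 kg/m³.

0.0149 kg/m³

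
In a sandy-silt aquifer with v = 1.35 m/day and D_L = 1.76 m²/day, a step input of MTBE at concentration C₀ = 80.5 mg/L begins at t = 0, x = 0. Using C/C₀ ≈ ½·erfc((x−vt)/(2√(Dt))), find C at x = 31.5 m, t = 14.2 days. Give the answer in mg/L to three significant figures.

For a continuous step input, C/C₀ ≈ ½·erfc((x−vt)/(2√(Dt))).
vt = 1.35 × 14.2 = 19.17 m and 2√(Dt) = 2√(1.76 × 14.2) = 9.998 m.
Argument (x−vt)/(2√(Dt)) = (31.5 − 19.17)/9.998 = 1.233; ½·erfc(1.233) = 0.04060.
C = 80.5 × 0.04060 = 3.27 mg/L.

3.27 mg/L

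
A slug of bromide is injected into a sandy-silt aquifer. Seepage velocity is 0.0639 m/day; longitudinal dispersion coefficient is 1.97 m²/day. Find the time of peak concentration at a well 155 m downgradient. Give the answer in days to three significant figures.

For the 1D instantaneous-source solution, setting ∂C/∂t = 0 at fixed x gives v²t² + 2Dt − x² = 0, so t = (√(D² + v²x²) − D)/v².
√(D² + v²x²) = √(1.97² + 0.0639² × 155²) = 10.10; v² = 0.00408321.
t = (10.10 − 1.97)/0.00408321 = 1990 days (vs. the pure-advection estimate x/v = 2430 d).

1990 days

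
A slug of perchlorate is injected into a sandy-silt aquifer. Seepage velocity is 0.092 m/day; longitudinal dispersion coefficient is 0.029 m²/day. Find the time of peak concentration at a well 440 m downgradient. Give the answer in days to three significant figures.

4780 days

For the 1D instantaneous-source solution, setting ∂C/∂t = 0 at fixed x gives v²t² + 2Dt − x² = 0, so t = (√(D² + v²x²) − D)/v².
√(D² + v²x²) = √(0.029² + 0.092² × 440²) = 40.48; v² = 0.008464.
t = (40.48 − 0.029)/0.008464 = 4780 days (vs. the pure-advection estimate x/v = 4780 d).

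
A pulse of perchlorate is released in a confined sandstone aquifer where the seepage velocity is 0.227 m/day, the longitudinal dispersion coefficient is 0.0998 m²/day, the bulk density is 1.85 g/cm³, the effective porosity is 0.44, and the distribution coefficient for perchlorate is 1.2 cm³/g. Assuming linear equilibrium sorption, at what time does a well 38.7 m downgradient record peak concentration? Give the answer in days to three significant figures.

1020 days

Retardation factor R = 1 + ρ_b·K_d/n = 1 + 1.85 × 1.2/0.44 = 6.045.
Sorption retards both mechanisms: v_R = v/R = 0.03755 m/day, D_R = D/R = 0.01651 m²/day.
Peak time from v_R²t² + 2D_R t − x² = 0: t = (√(D_R² + v_R²x²) − D_R)/v_R².
√(D_R² + v_R²x²) = √(0.01651² + 0.03755² × 38.7²) = 1.453; v_R² = 0.001410.
t = (1.453 − 0.01651)/0.001410 = 1020 days.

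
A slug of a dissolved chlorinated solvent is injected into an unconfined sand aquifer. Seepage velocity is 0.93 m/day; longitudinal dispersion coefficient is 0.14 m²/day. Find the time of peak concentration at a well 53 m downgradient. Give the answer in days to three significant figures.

For the 1D instantaneous-source solution, setting ∂C/∂t = 0 at fixed x gives v²t² + 2Dt − x² = 0, so t = (√(D² + v²x²) − D)/v².
√(D² + v²x²) = √(0.14² + 0.93² × 53²) = 49.29; v² = 0.8649.
t = (49.29 − 0.14)/0.8649 = 56.8 days (vs. the pure-advection estimate x/v = 57.0 d).

56.8 days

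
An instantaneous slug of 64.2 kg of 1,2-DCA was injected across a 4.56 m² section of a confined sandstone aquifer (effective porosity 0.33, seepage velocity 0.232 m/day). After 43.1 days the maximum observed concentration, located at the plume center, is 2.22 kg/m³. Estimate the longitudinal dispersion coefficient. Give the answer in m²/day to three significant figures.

0.682 m²/day

At the plume center C_max = M/(n_e·A·√(4πDt)), so D = M²/(4πt·(n_e·A·C_max)²).
n_e·A·C_max = 0.33 × 4.56 × 2.22 = 3.341 kg/m.
D = 64.2²/(4π × 43.1 × 3.341²) = 0.682 m²/day.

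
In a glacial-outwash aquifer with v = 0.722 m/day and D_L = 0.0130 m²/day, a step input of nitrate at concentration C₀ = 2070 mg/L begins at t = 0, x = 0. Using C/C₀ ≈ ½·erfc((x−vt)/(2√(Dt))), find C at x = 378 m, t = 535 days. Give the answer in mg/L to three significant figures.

For a continuous step input, C/C₀ ≈ ½·erfc((x−vt)/(2√(Dt))).
vt = 0.722 × 535 = 386.27 m and 2√(Dt) = 2√(0.0130 × 535) = 5.274 m.
Argument (x−vt)/(2√(Dt)) = (378 − 386.27)/5.274 = -1.568; ½·erfc(-1.568) = 0.9867.
C = 2070 × 0.9867 = 2040 mg/L.

2040 mg/L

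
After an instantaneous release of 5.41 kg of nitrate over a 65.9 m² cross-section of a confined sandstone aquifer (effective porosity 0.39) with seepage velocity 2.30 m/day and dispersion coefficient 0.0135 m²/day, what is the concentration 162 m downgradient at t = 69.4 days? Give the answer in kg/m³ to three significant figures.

For an instantaneous plane source, C(x,t) = M/(n_e·A·√(4πDt)) · exp(−(x−vt)²/(4Dt)), with n_e·A the pore (flow) area.
Plume center vt = 2.30 × 69.4 = 159.62 m, so the well at 162 m is 2.38 m downgradient of the peak.
√(4πDt) = 3.431 m, giving peak height M/(n_e·A·√(4πDt)) = 5.41/(0.39 × 65.9 × 3.431) = 0.06135 kg/m³.
(x−vt)²/(4Dt) = (2.38)²/(4 × 0.0135 × 69.4) = 1.511; exp(−1.511) = 0.2207.
C = 0.06135 × 0.2207 = 0.0135 kg/m³.

0.0135 kg/m³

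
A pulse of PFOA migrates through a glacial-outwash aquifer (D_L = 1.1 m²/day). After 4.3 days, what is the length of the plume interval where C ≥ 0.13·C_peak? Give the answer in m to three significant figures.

The plume is Gaussian with σ = √(2Dt) = √(2 × 1.1 × 4.3) = 3.076 m.
C/C_peak = exp(−Δx²/(2σ²)) = 0.13 ⇒ Δx = σ·√(−2 ln 0.13) = 3.076 × 2.020 = 6.214 m.
Width = 2Δx = 12.4 m.

12.4 m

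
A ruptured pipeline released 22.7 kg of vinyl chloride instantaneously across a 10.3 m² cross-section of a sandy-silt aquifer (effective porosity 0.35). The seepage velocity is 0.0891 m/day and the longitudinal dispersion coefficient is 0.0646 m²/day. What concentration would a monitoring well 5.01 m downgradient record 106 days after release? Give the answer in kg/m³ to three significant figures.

For an instantaneous plane source, C(x,t) = M/(n_e·A·√(4πDt)) · exp(−(x−vt)²/(4Dt)), with n_e·A the pore (flow) area.
Plume center vt = 0.0891 × 106 = 9.4446 m, so the well at 5.01 m is 4.4346 m upgradient of the peak.
√(4πDt) = 9.276 m, giving peak height M/(n_e·A·√(4πDt)) = 22.7/(0.35 × 10.3 × 9.276) = 0.6788 kg/m³.
(x−vt)²/(4Dt) = (-4.4346)²/(4 × 0.0646 × 106) = 0.7180; exp(−0.7180) = 0.4877.
C = 0.6788 × 0.4877 = 0.331 kg/m³.

0.331 kg/m³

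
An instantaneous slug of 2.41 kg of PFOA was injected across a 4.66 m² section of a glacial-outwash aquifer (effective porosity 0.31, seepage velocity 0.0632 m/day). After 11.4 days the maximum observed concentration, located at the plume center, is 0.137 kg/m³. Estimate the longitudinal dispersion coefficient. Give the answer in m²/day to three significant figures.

1.04 m²/day

At the plume center C_max = M/(n_e·A·√(4πDt)), so D = M²/(4πt·(n_e·A·C_max)²).
n_e·A·C_max = 0.31 × 4.66 × 0.137 = 0.1979 kg/m.
D = 2.41²/(4π × 11.4 × 0.1979²) = 1.04 m²/day.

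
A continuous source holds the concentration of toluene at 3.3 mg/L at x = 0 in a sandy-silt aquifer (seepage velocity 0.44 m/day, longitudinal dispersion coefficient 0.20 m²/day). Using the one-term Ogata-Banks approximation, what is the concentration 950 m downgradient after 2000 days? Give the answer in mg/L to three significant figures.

For a continuous step input, C/C₀ ≈ ½·erfc((x−vt)/(2√(Dt))).
vt = 0.44 × 2000 = 880 m and 2√(Dt) = 2√(0.20 × 2000) = 40.00 m.
Argument (x−vt)/(2√(Dt)) = (950 − 880)/40.00 = 1.750; ½·erfc(1.750) = 0.006664.
C = 3.3 × 0.006664 = 0.0220 mg/L.

0.0220 mg/L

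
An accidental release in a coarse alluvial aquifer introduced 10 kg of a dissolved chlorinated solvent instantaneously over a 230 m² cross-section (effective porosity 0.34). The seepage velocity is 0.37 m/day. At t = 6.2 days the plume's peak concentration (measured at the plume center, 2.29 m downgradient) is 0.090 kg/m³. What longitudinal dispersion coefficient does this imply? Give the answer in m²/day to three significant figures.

0.0259 m²/day

At the plume center C_max = M/(n_e·A·√(4πDt)), so D = M²/(4πt·(n_e·A·C_max)²).
n_e·A·C_max = 0.34 × 230 × 0.090 = 7.038 kg/m.
D = 10²/(4π × 6.2 × 7.038²) = 0.0259 m²/day.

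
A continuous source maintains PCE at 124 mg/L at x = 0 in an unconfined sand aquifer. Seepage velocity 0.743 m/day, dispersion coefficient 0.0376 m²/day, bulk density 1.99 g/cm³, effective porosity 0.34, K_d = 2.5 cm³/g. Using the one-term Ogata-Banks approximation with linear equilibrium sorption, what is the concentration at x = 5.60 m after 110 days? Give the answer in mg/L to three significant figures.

37.8 mg/L

Retardation factor R = 1 + ρ_b·K_d/n = 1 + 1.99 × 2.5/0.34 = 15.63.
Sorption retards both mechanisms: v_R = v/R = 0.04754 m/day, D_R = D/R = 0.002406 m²/day.
v_R·t = 0.04754 × 110 = 5.2294 m; 2√(D_R t) = 1.029 m; argument = (5.60 − 5.2294)/1.029 = 0.3602.
C = C₀ × ½·erfc(0.3602) = 124 × 0.3052 = 37.8 mg/L.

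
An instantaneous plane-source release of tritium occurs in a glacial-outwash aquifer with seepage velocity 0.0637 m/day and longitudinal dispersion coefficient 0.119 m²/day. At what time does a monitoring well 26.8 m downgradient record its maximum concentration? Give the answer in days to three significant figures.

392 days

For the 1D instantaneous-source solution, setting ∂C/∂t = 0 at fixed x gives v²t² + 2Dt − x² = 0, so t = (√(D² + v²x²) − D)/v².
√(D² + v²x²) = √(0.119² + 0.0637² × 26.8²) = 1.711; v² = 0.00405769.
t = (1.711 − 0.119)/0.00405769 = 392 days (vs. the pure-advection estimate x/v = 421 d).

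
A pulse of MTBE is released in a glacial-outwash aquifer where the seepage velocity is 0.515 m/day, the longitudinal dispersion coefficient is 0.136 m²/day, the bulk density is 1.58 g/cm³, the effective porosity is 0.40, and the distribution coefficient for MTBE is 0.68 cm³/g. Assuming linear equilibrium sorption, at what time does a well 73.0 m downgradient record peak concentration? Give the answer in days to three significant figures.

Retardation factor R = 1 + ρ_b·K_d/n = 1 + 1.58 × 0.68/0.40 = 3.686.
Sorption retards both mechanisms: v_R = v/R = 0.1397 m/day, D_R = D/R = 0.03690 m²/day.
Peak time from v_R²t² + 2D_R t − x² = 0: t = (√(D_R² + v_R²x²) − D_R)/v_R².
√(D_R² + v_R²x²) = √(0.03690² + 0.1397² × 73.0²) = 10.20; v_R² = 0.01952.
t = (10.20 − 0.03690)/0.01952 = 521 days.

521 days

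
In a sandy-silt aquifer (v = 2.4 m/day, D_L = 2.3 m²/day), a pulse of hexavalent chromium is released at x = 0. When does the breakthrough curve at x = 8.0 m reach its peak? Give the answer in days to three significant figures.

For the 1D instantaneous-source solution, setting ∂C/∂t = 0 at fixed x gives v²t² + 2Dt − x² = 0, so t = (√(D² + v²x²) − D)/v².
√(D² + v²x²) = √(2.3² + 2.4² × 8.0²) = 19.34; v² = 5.76.
t = (19.34 − 2.3)/5.76 = 2.96 days (vs. the pure-advection estimate x/v = 3.33 d).

2.96 days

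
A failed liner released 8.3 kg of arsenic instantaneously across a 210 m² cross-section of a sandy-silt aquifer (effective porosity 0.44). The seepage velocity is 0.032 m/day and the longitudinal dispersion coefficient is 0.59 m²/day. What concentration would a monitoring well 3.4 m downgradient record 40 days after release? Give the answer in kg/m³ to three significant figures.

For an instantaneous plane source, C(x,t) = M/(n_e·A·√(4πDt)) · exp(−(x−vt)²/(4Dt)), with n_e·A the pore (flow) area.
Plume center vt = 0.032 × 40 = 1.28 m, so the well at 3.4 m is 2.12 m downgradient of the peak.
√(4πDt) = 17.22 m, giving peak height M/(n_e·A·√(4πDt)) = 8.3/(0.44 × 210 × 17.22) = 0.005216 kg/m³.
(x−vt)²/(4Dt) = (2.12)²/(4 × 0.59 × 40) = 0.04761; exp(−0.04761) = 0.9535.
C = 0.005216 × 0.9535 = 0.00497 kg/m³.

0.00497 kg/m³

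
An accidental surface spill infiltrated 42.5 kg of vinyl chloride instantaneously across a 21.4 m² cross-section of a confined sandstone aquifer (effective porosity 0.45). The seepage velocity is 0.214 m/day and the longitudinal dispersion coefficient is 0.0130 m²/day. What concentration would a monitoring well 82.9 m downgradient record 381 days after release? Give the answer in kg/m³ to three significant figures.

For an instantaneous plane source, C(x,t) = M/(n_e·A·√(4πDt)) · exp(−(x−vt)²/(4Dt)), with n_e·A the pore (flow) area.
Plume center vt = 0.214 × 381 = 81.534 m, so the well at 82.9 m is 1.366 m downgradient of the peak.
√(4πDt) = 7.889 m, giving peak height M/(n_e·A·√(4πDt)) = 42.5/(0.45 × 21.4 × 7.889) = 0.5594 kg/m³.
(x−vt)²/(4Dt) = (1.366)²/(4 × 0.0130 × 381) = 0.09418; exp(−0.09418) = 0.9101.
C = 0.5594 × 0.9101 = 0.509 kg/m³.

0.509 kg/m³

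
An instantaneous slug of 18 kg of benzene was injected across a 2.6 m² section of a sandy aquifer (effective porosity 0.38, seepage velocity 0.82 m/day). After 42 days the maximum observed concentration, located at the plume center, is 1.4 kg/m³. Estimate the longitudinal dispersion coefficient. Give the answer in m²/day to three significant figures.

At the plume center C_max = M/(n_e·A·√(4πDt)), so D = M²/(4πt·(n_e·A·C_max)²).
n_e·A·C_max = 0.38 × 2.6 × 1.4 = 1.383 kg/m.
D = 18²/(4π × 42 × 1.383²) = 0.321 m²/day.

0.321 m²/day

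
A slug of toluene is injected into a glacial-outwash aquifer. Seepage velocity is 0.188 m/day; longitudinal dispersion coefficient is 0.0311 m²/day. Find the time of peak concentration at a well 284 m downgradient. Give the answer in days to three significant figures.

For the 1D instantaneous-source solution, setting ∂C/∂t = 0 at fixed x gives v²t² + 2Dt − x² = 0, so t = (√(D² + v²x²) − D)/v².
√(D² + v²x²) = √(0.0311² + 0.188² × 284²) = 53.39; v² = 0.035344.
t = (53.39 − 0.0311)/0.035344 = 1510 days (vs. the pure-advection estimate x/v = 1510 d).

1510 days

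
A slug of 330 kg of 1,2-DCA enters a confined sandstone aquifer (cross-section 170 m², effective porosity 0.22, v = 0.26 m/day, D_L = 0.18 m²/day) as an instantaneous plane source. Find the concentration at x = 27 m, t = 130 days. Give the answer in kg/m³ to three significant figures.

For an instantaneous plane source, C(x,t) = M/(n_e·A·√(4πDt)) · exp(−(x−vt)²/(4Dt)), with n_e·A the pore (flow) area.
Plume center vt = 0.26 × 130 = 33.8 m, so the well at 27 m is 6.8 m upgradient of the peak.
√(4πDt) = 17.15 m, giving peak height M/(n_e·A·√(4πDt)) = 330/(0.22 × 170 × 17.15) = 0.5145 kg/m³.
(x−vt)²/(4Dt) = (-6.8)²/(4 × 0.18 × 130) = 0.4940; exp(−0.4940) = 0.6102.
C = 0.5145 × 0.6102 = 0.314 kg/m³.

0.314 kg/m³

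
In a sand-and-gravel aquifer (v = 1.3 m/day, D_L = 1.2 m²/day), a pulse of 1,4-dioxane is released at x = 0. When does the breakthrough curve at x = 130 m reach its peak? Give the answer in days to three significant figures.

For the 1D instantaneous-source solution, setting ∂C/∂t = 0 at fixed x gives v²t² + 2Dt − x² = 0, so t = (√(D² + v²x²) − D)/v².
√(D² + v²x²) = √(1.2² + 1.3² × 130²) = 169.0; v² = 1.69.
t = (169.0 − 1.2)/1.69 = 99.3 days (vs. the pure-advection estimate x/v = 100 d).

99.3 days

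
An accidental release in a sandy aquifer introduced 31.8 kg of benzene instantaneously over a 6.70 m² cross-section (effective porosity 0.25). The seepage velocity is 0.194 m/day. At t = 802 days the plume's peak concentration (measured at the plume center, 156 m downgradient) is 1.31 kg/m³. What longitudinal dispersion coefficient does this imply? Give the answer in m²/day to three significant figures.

0.0208 m²/day

At the plume center C_max = M/(n_e·A·√(4πDt)), so D = M²/(4πt·(n_e·A·C_max)²).
n_e·A·C_max = 0.25 × 6.70 × 1.31 = 2.194 kg/m.
D = 31.8²/(4π × 802 × 2.194²) = 0.0208 m²/day.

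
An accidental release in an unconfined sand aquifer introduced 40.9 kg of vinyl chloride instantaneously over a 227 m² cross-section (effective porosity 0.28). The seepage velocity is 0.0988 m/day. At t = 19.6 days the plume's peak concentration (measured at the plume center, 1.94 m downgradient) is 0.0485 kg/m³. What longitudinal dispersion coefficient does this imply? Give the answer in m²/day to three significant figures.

0.715 m²/day

At the plume center C_max = M/(n_e·A·√(4πDt)), so D = M²/(4πt·(n_e·A·C_max)²).
n_e·A·C_max = 0.28 × 227 × 0.0485 = 3.083 kg/m.
D = 40.9²/(4π × 19.6 × 3.083²) = 0.715 m²/day.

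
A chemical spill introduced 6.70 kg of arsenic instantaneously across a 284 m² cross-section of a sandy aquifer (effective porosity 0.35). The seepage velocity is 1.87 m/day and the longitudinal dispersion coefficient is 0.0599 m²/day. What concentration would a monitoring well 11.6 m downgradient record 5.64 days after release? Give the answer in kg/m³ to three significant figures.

0.0144 kg/m³

For an instantaneous plane source, C(x,t) = M/(n_e·A·√(4πDt)) · exp(−(x−vt)²/(4Dt)), with n_e·A the pore (flow) area.
Plume center vt = 1.87 × 5.64 = 10.5468 m, so the well at 11.6 m is 1.0532 m downgradient of the peak.
√(4πDt) = 2.060 m, giving peak height M/(n_e·A·√(4πDt)) = 6.70/(0.35 × 284 × 2.060) = 0.03272 kg/m³.
(x−vt)²/(4Dt) = (1.0532)²/(4 × 0.0599 × 5.64) = 0.8208; exp(−0.8208) = 0.4401.
C = 0.03272 × 0.4401 = 0.0144 kg/m³.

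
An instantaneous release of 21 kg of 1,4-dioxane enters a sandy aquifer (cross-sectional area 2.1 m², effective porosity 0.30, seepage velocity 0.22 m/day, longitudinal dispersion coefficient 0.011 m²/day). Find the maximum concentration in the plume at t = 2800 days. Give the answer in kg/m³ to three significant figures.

1.69 kg/m³

The peak of an instantaneous 1D plume sits at x = vt; there the Gaussian factor is 1 and C_max = M/(n_e·A·√(4πDt)), where n_e·A is the pore area the mass is dissolved in.
√(4πDt) = √(4π × 0.011 × 2800) = 19.67 m, so C_max = 21/(0.30 × 2.1 × 19.67) = 1.69 kg/m³.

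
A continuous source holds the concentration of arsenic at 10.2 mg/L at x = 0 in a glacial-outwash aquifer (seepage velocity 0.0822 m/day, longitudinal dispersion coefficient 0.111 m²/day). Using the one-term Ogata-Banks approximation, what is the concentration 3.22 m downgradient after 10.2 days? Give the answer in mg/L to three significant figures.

0.579 mg/L

For a continuous step input, C/C₀ ≈ ½·erfc((x−vt)/(2√(Dt))).
vt = 0.0822 × 10.2 = 0.83844 m and 2√(Dt) = 2√(0.111 × 10.2) = 2.128 m.
Argument (x−vt)/(2√(Dt)) = (3.22 − 0.83844)/2.128 = 1.119; ½·erfc(1.119) = 0.05677.
C = 10.2 × 0.05677 = 0.579 mg/L.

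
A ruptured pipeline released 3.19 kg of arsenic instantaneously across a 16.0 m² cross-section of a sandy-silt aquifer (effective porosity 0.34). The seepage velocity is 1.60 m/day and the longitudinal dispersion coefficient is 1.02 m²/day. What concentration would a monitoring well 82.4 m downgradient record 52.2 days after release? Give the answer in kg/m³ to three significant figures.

For an instantaneous plane source, C(x,t) = M/(n_e·A·√(4πDt)) · exp(−(x−vt)²/(4Dt)), with n_e·A the pore (flow) area.
Plume center vt = 1.60 × 52.2 = 83.52 m, so the well at 82.4 m is 1.12 m upgradient of the peak.
√(4πDt) = 25.87 m, giving peak height M/(n_e·A·√(4πDt)) = 3.19/(0.34 × 16.0 × 25.87) = 0.02267 kg/m³.
(x−vt)²/(4Dt) = (-1.12)²/(4 × 1.02 × 52.2) = 0.005890; exp(−0.005890) = 0.9941.
C = 0.02267 × 0.9941 = 0.0225 kg/m³.

0.0225 kg/m³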